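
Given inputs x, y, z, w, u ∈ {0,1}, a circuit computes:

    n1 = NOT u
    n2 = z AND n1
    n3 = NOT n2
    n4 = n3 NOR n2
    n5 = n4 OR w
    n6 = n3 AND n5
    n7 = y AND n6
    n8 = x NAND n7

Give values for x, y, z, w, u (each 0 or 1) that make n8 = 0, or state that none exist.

x=1, y=1, z=0, w=1, u=0

n8 = x NAND n7 must be 0, so both x = 1 and n7 = 1.
Check with x=1, y=1, z=0, w=1, u=0:
n1 = NOT u = NOT 0 = 1
n2 = z AND n1 = 0 AND 1 = 0
n3 = NOT n2 = NOT 0 = 1
n4 = n3 NOR n2 = 1 NOR 0 = 0
n5 = n4 OR w = 0 OR 1 = 1
n6 = n3 AND n5 = 1 AND 1 = 1
n7 = y AND n6 = 1 AND 1 = 1
n8 = x NAND n7 = 1 NAND 1 = 0
So n8 = 0 as required.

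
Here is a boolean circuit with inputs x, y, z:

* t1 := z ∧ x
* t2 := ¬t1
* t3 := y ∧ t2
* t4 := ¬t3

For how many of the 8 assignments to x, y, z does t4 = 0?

3

t4 = ¬t3 must be 0, so t3 = 1.
Enumerating the 8 input combinations, 3 give t4 = 0 and 5 give t4 = 1.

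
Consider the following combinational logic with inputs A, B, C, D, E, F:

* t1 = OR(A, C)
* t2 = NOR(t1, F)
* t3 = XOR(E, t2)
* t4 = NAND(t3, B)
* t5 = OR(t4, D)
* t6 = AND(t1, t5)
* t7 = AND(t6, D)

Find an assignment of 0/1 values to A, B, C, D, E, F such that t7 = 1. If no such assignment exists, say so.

A=1 B=0 C=0 D=1 E=1 F=1

t7 = AND(t6, D) must be 1, so both t6 = 1 and D = 1.
t6 = AND(t1, t5) must be 1, so both t1 = 1 and t5 = 1.
t1 = OR(A, C) must be 1, so at least one of A, C is 1.
Check with A=1 B=0 C=0 D=1 E=1 F=1:
t1 = OR(A, C) = OR(1, 0) = 1
t2 = NOR(t1, F) = NOR(1, 1) = 0
t3 = XOR(E, t2) = XOR(1, 0) = 1
t4 = NAND(t3, B) = NAND(1, 0) = 1
t5 = OR(t4, D) = OR(1, 1) = 1
t6 = AND(t1, t5) = AND(1, 1) = 1
t7 = AND(t6, D) = AND(1, 1) = 1
So t7 = 1 as required.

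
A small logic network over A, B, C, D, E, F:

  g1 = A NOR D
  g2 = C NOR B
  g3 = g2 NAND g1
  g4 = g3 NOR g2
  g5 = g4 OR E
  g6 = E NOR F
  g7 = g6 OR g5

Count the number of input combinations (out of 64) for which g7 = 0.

16

g7 = g6 OR g5 must be 0, so both g6 = 0 and g5 = 0.
g6 = E NOR F must be 0, so at least one of E, F is 1.
Enumerating the 64 input combinations, 16 give g7 = 0 and 48 give g7 = 1.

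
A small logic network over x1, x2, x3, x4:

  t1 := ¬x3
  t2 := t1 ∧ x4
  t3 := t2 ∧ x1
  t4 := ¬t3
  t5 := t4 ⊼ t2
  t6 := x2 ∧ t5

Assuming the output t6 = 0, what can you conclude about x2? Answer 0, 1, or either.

Both values of x2 occur among assignments with t6 = 0:
  x2=0: x1=0, x2=0, x3=0, x4=0
  x2=1: x1=0, x2=1, x3=0, x4=1

either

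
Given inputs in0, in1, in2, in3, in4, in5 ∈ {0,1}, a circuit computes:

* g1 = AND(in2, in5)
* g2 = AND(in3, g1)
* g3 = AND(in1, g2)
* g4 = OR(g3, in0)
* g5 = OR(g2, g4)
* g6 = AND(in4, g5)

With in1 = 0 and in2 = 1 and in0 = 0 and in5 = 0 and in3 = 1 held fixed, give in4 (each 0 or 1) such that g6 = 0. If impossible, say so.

in4=0

Check with in1 = 0 and in2 = 1 and in0 = 0 and in5 = 0 and in3 = 1 and in4=0:
g1 = AND(in2, in5) = AND(1, 0) = 0
g2 = AND(in3, g1) = AND(1, 0) = 0
g3 = AND(in1, g2) = AND(0, 0) = 0
g4 = OR(g3, in0) = OR(0, 0) = 0
g5 = OR(g2, g4) = OR(0, 0) = 0
g6 = AND(in4, g5) = AND(0, 0) = 0
So g6 = 0.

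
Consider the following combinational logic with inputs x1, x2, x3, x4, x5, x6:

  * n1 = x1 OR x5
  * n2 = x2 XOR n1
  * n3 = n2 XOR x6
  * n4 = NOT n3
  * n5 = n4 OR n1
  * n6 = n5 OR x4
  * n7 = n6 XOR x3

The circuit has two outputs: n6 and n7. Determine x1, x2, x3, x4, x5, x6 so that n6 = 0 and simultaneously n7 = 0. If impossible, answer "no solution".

x1=0, x2=0, x3=0, x4=0, x5=0, x6=1

Check with x1=0, x2=0, x3=0, x4=0, x5=0, x6=1:
n1 = x1 OR x5 = 0 OR 0 = 0
n2 = x2 XOR n1 = 0 XOR 0 = 0
n3 = n2 XOR x6 = 0 XOR 1 = 1
n4 = NOT n3 = NOT 1 = 0
n5 = n4 OR n1 = 0 OR 0 = 0
n6 = n5 OR x4 = 0 OR 0 = 0
n7 = n6 XOR x3 = 0 XOR 0 = 0
So n6 = 0 and n7 = 0.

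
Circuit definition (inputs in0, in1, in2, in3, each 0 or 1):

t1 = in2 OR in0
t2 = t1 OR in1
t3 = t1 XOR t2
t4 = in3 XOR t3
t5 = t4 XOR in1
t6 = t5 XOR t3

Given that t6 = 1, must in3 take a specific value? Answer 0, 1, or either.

either

Both values of in3 occur among assignments with t6 = 1:
  in3=0: in0=0, in1=1, in2=0, in3=0
  in3=1: in0=0, in1=0, in2=0, in3=1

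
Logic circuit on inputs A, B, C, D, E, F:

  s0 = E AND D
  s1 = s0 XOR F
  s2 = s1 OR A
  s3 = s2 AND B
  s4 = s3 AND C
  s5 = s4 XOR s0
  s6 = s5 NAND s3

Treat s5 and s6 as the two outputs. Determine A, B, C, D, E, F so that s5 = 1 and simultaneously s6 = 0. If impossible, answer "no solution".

Check with A=1 B=1 C=1 D=0 E=1 F=0:
s0 = E AND D = 1 AND 0 = 0
s1 = s0 XOR F = 0 XOR 0 = 0
s2 = s1 OR A = 0 OR 1 = 1
s3 = s2 AND B = 1 AND 1 = 1
s4 = s3 AND C = 1 AND 1 = 1
s5 = s4 XOR s0 = 1 XOR 0 = 1
s6 = s5 NAND s3 = 1 NAND 1 = 0
So s5 = 1 and s6 = 0.

A=1 B=1 C=1 D=0 E=1 F=0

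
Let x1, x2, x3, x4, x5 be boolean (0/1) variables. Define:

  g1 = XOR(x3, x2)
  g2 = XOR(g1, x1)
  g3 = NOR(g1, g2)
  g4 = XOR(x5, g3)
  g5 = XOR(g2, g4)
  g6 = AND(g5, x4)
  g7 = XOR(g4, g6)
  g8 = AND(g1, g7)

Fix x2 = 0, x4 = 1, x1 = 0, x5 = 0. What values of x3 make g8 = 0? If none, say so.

g8 = AND(g1, g7) must be 0, so at least one of g1, g7 is 0.
Check with x2 = 0, x4 = 1, x1 = 0, x5 = 0 and x3=0:
g1 = XOR(x3, x2) = XOR(0, 0) = 0
g2 = XOR(g1, x1) = XOR(0, 0) = 0
g3 = NOR(g1, g2) = NOR(0, 0) = 1
g4 = XOR(x5, g3) = XOR(0, 1) = 1
g5 = XOR(g2, g4) = XOR(0, 1) = 1
g6 = AND(g5, x4) = AND(1, 1) = 1
g7 = XOR(g4, g6) = XOR(1, 1) = 0
g8 = AND(g1, g7) = AND(0, 0) = 0
So g8 = 0.

x3=0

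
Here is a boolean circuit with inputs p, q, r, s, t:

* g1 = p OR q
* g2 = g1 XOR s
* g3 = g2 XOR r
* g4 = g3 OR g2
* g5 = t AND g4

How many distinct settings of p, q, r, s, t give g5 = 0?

20

g5 = t AND g4 must be 0, so at least one of t, g4 is 0.
Enumerating the 32 input combinations, 20 give g5 = 0 and 12 give g5 = 1.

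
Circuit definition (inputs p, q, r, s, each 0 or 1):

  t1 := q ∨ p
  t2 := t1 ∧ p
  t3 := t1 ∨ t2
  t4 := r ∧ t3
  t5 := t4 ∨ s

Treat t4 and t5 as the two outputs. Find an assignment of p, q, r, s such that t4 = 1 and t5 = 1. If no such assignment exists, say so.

p=1, q=0, r=1, s=1

Check with p=1, q=0, r=1, s=1:
t1 = q ∨ p = 0 ∨ 1 = 1
t2 = t1 ∧ p = 1 ∧ 1 = 1
t3 = t1 ∨ t2 = 1 ∨ 1 = 1
t4 = r ∧ t3 = 1 ∧ 1 = 1
t5 = t4 ∨ s = 1 ∨ 1 = 1
So t4 = 1 and t5 = 1.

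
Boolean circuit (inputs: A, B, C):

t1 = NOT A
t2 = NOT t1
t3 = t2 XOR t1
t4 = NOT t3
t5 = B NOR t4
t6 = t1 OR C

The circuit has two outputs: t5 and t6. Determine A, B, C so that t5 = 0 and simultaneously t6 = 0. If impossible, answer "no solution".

A=1 B=1 C=0

Check with A=1 B=1 C=0:
t1 = NOT A = NOT 1 = 0
t2 = NOT t1 = NOT 0 = 1
t3 = t2 XOR t1 = 1 XOR 0 = 1
t4 = NOT t3 = NOT 1 = 0
t5 = B NOR t4 = 1 NOR 0 = 0
t6 = t1 OR C = 0 OR 0 = 0
So t5 = 0 and t6 = 0.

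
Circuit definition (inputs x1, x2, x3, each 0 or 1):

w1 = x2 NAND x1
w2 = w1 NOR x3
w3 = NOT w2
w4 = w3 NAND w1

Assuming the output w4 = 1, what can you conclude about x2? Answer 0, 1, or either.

1

w4 = w3 NAND w1 must be 1, so at least one of w3, w1 is 0.
Every assignment with w4 = 1 has x2 = 1; there are 2 such assignment(s).
  x1=1, x2=1, x3=0
  x1=1, x2=1, x3=1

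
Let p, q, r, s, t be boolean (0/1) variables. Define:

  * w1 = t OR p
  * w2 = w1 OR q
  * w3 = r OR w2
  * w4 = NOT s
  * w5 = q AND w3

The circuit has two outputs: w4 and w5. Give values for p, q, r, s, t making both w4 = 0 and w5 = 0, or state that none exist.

Check with p=1, q=0, r=1, s=1, t=0:
w1 = t OR p = 0 OR 1 = 1
w2 = w1 OR q = 1 OR 0 = 1
w3 = r OR w2 = 1 OR 1 = 1
w4 = NOT s = NOT 1 = 0
w5 = q AND w3 = 0 AND 1 = 0
So w4 = 0 and w5 = 0.

p=1, q=0, r=1, s=1, t=0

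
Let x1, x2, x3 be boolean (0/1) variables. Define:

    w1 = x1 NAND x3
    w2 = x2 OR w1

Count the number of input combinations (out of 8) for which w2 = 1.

7

w2 = x2 OR w1 must be 1, so at least one of x2, w1 is 1.
Enumerating the 8 input combinations, 7 give w2 = 1 and 1 give w2 = 0.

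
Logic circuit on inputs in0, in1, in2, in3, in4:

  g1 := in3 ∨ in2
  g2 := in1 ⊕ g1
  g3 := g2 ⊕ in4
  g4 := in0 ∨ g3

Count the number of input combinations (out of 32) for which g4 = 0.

g4 = in0 ∨ g3 must be 0, so both in0 = 0 and g3 = 0.
Enumerating the 32 input combinations, 8 give g4 = 0 and 24 give g4 = 1.

8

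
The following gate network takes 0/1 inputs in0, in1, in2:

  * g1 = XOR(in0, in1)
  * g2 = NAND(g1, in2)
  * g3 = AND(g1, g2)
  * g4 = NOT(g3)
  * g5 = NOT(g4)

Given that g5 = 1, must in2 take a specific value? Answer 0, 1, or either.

g5 = NOT(g4) must be 1, so g4 = 0.
g4 = NOT(g3) must be 0, so g3 = 1.
g3 = AND(g1, g2) must be 1, so both g1 = 1 and g2 = 1.
Every assignment with g5 = 1 has in2 = 0; there are 2 such assignment(s).
  in0=0, in1=1, in2=0
  in0=1, in1=0, in2=0

0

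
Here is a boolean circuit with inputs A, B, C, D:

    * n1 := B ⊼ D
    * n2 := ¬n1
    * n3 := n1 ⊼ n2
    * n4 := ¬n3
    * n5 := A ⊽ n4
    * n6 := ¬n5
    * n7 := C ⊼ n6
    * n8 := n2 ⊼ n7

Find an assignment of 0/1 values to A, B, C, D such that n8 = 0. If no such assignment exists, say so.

n8 = n2 ⊼ n7 must be 0, so both n2 = 1 and n7 = 1.
n2 = ¬n1 must be 1, so n1 = 0.
n7 = C ⊼ n6 must be 1, so at least one of C, n6 is 0.
Check with A=0, B=1, C=1, D=1:
n1 = B ⊼ D = 1 ⊼ 1 = 0
n2 = ¬n1 = ¬0 = 1
n3 = n1 ⊼ n2 = 0 ⊼ 1 = 1
n4 = ¬n3 = ¬1 = 0
n5 = A ⊽ n4 = 0 ⊽ 0 = 1
n6 = ¬n5 = ¬1 = 0
n7 = C ⊼ n6 = 1 ⊼ 0 = 1
n8 = n2 ⊼ n7 = 1 ⊼ 1 = 0
So n8 = 0 as required.

A=0, B=1, C=1, D=1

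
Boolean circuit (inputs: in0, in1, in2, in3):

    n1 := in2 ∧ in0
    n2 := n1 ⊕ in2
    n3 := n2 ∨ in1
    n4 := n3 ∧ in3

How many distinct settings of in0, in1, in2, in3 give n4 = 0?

11

n4 = n3 ∧ in3 must be 0, so at least one of n3, in3 is 0.
Enumerating the 16 input combinations, 11 give n4 = 0 and 5 give n4 = 1.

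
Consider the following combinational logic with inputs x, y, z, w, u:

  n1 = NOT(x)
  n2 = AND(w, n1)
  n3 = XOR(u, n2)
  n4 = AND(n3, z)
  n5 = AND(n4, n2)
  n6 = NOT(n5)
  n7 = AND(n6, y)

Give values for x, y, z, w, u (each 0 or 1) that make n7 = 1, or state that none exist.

n7 = AND(n6, y) must be 1, so both n6 = 1 and y = 1.
Check with x=1 y=1 z=0 w=1 u=1:
n1 = NOT(x) = NOT 1 = 0
n2 = AND(w, n1) = AND(1, 0) = 0
n3 = XOR(u, n2) = XOR(1, 0) = 1
n4 = AND(n3, z) = AND(1, 0) = 0
n5 = AND(n4, n2) = AND(0, 0) = 0
n6 = NOT(n5) = NOT 0 = 1
n7 = AND(n6, y) = AND(1, 1) = 1
So n7 = 1 as required.

x=1 y=1 z=0 w=1 u=1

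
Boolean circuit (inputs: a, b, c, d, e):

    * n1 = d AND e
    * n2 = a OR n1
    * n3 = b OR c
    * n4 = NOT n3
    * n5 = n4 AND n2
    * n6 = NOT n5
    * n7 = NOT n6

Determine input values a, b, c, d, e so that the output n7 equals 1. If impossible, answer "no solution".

Check with a=1, b=0, c=0, d=1, e=0:
n1 = d AND e = 1 AND 0 = 0
n2 = a OR n1 = 1 OR 0 = 1
n3 = b OR c = 0 OR 0 = 0
n4 = NOT n3 = NOT 0 = 1
n5 = n4 AND n2 = 1 AND 1 = 1
n6 = NOT n5 = NOT 1 = 0
n7 = NOT n6 = NOT 0 = 1
So n7 = 1 as required.

a=1, b=0, c=0, d=1, e=0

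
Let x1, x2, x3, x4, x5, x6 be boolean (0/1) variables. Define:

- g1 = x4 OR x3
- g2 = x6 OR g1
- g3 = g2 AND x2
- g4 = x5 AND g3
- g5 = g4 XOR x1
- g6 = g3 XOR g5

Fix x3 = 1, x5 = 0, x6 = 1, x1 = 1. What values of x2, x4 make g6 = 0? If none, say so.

x2=1, x4=0

g6 = g3 XOR g5 must be 0, so g3 and g5 are equal.
Check with x3 = 1, x5 = 0, x6 = 1, x1 = 1 and x2=1, x4=0:
g1 = x4 OR x3 = 0 OR 1 = 1
g2 = x6 OR g1 = 1 OR 1 = 1
g3 = g2 AND x2 = 1 AND 1 = 1
g4 = x5 AND g3 = 0 AND 1 = 0
g5 = g4 XOR x1 = 0 XOR 1 = 1
g6 = g3 XOR g5 = 1 XOR 1 = 0
So g6 = 0.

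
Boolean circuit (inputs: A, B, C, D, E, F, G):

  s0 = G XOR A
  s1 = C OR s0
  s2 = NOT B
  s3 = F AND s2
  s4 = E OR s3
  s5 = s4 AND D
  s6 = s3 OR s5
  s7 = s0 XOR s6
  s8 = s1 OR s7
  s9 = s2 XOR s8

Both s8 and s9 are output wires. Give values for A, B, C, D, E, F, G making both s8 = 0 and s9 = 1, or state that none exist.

A=1, B=0, C=0, D=0, E=1, F=0, G=1

Check with A=1, B=0, C=0, D=0, E=1, F=0, G=1:
s0 = G XOR A = 1 XOR 1 = 0
s1 = C OR s0 = 0 OR 0 = 0
s2 = NOT B = NOT 0 = 1
s3 = F AND s2 = 0 AND 1 = 0
s4 = E OR s3 = 1 OR 0 = 1
s5 = s4 AND D = 1 AND 0 = 0
s6 = s3 OR s5 = 0 OR 0 = 0
s7 = s0 XOR s6 = 0 XOR 0 = 0
s8 = s1 OR s7 = 0 OR 0 = 0
s9 = s2 XOR s8 = 1 XOR 0 = 1
So s8 = 0 and s9 = 1.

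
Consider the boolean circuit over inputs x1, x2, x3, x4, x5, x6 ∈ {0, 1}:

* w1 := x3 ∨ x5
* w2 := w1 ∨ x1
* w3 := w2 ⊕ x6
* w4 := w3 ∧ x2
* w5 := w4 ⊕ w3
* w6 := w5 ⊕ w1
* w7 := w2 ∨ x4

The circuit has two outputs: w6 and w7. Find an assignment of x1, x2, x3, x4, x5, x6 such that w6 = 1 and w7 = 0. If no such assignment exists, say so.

x1=0, x2=0, x3=0, x4=0, x5=0, x6=1

Check with x1=0, x2=0, x3=0, x4=0, x5=0, x6=1:
w1 = x3 ∨ x5 = 0 ∨ 0 = 0
w2 = w1 ∨ x1 = 0 ∨ 0 = 0
w3 = w2 ⊕ x6 = 0 ⊕ 1 = 1
w4 = w3 ∧ x2 = 1 ∧ 0 = 0
w5 = w4 ⊕ w3 = 0 ⊕ 1 = 1
w6 = w5 ⊕ w1 = 1 ⊕ 0 = 1
w7 = w2 ∨ x4 = 0 ∨ 0 = 0
So w6 = 1 and w7 = 0.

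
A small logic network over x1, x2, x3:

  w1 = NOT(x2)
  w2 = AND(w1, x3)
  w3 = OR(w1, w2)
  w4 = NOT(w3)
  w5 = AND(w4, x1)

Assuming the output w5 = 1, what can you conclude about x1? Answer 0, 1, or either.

w5 = AND(w4, x1) must be 1, so both w4 = 1 and x1 = 1.
w4 = NOT(w3) must be 1, so w3 = 0.
w3 = OR(w1, w2) must be 0, so both w1 = 0 and w2 = 0.
Every assignment with w5 = 1 has x1 = 1; there are 2 such assignment(s).
  x1=1, x2=1, x3=0
  x1=1, x2=1, x3=1

1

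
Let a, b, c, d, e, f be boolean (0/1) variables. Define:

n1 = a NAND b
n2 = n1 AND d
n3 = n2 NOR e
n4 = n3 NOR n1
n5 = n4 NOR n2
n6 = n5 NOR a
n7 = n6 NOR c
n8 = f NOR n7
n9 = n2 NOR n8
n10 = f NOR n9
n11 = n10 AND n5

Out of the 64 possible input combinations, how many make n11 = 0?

56

n11 = n10 AND n5 must be 0, so at least one of n10, n5 is 0.
Enumerating the 64 input combinations, 56 give n11 = 0 and 8 give n11 = 1.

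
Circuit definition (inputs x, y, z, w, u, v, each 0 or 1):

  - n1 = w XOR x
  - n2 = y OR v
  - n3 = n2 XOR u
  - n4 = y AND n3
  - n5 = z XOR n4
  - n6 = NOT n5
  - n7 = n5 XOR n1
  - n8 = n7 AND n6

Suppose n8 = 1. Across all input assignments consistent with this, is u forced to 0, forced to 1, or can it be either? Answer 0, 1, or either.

Both values of u occur among assignments with n8 = 1:
  u=0: x=0, y=0, z=0, w=1, u=0, v=0
  u=1: x=0, y=0, z=0, w=1, u=1, v=0

either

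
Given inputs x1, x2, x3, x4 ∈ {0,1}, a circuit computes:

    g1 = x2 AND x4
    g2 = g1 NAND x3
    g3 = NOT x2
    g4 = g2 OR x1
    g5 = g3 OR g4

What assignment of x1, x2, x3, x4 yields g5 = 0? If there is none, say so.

g5 = g3 OR g4 must be 0, so both g3 = 0 and g4 = 0.
g3 = NOT x2 must be 0, so x2 = 1.
Check with x1=0, x2=1, x3=1, x4=1:
g1 = x2 AND x4 = 1 AND 1 = 1
g2 = g1 NAND x3 = 1 NAND 1 = 0
g3 = NOT x2 = NOT 1 = 0
g4 = g2 OR x1 = 0 OR 0 = 0
g5 = g3 OR g4 = 0 OR 0 = 0
So g5 = 0 as required.

x1=0, x2=1, x3=1, x4=1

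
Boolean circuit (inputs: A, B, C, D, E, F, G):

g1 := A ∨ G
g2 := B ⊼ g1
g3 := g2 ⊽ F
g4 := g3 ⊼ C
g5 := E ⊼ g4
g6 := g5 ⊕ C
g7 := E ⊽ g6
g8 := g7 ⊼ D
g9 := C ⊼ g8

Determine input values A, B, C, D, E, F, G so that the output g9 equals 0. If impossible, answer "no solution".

A=1, B=0, C=1, D=0, E=1, F=1, G=0

g9 = C ⊼ g8 must be 0, so both C = 1 and g8 = 1.
g8 = g7 ⊼ D must be 1, so at least one of g7, D is 0.
Check with A=1, B=0, C=1, D=0, E=1, F=1, G=0:
g1 = A ∨ G = 1 ∨ 0 = 1
g2 = B ⊼ g1 = 0 ⊼ 1 = 1
g3 = g2 ⊽ F = 1 ⊽ 1 = 0
g4 = g3 ⊼ C = 0 ⊼ 1 = 1
g5 = E ⊼ g4 = 1 ⊼ 1 = 0
g6 = g5 ⊕ C = 0 ⊕ 1 = 1
g7 = E ⊽ g6 = 1 ⊽ 1 = 0
g8 = g7 ⊼ D = 0 ⊼ 0 = 1
g9 = C ⊼ g8 = 1 ⊼ 1 = 0
So g9 = 0 as required.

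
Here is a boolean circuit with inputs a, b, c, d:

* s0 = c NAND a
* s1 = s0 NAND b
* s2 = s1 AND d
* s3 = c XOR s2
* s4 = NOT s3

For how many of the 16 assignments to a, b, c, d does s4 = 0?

s4 = NOT s3 must be 0, so s3 = 1.
Enumerating the 16 input combinations, 7 give s4 = 0 and 9 give s4 = 1.

7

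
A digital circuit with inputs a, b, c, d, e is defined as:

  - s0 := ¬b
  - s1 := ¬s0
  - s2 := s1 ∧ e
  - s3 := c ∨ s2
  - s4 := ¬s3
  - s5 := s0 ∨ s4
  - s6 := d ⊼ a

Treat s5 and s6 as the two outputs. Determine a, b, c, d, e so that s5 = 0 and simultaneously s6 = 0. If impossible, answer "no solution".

Check with a=1, b=1, c=0, d=1, e=1:
s0 = ¬b = ¬1 = 0
s1 = ¬s0 = ¬0 = 1
s2 = s1 ∧ e = 1 ∧ 1 = 1
s3 = c ∨ s2 = 0 ∨ 1 = 1
s4 = ¬s3 = ¬1 = 0
s5 = s0 ∨ s4 = 0 ∨ 0 = 0
s6 = d ⊼ a = 1 ⊼ 1 = 0
So s5 = 0 and s6 = 0.

a=1, b=1, c=0, d=1, e=1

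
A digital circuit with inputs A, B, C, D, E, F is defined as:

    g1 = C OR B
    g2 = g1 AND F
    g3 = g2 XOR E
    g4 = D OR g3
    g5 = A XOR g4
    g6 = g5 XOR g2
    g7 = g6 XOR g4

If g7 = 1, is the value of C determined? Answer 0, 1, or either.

Both values of C occur among assignments with g7 = 1:
  C=0: A=0, B=1, C=0, D=0, E=0, F=1
  C=1: A=0, B=0, C=1, D=0, E=0, F=1

either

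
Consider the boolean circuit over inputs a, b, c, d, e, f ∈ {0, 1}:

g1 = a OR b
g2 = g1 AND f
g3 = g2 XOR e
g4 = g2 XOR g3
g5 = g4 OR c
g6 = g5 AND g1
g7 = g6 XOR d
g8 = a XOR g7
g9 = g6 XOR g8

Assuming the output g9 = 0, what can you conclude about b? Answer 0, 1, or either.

either

Both values of b occur among assignments with g9 = 0:
  b=0: a=0, b=0, c=0, d=0, e=0, f=0
  b=1: a=0, b=1, c=0, d=0, e=0, f=0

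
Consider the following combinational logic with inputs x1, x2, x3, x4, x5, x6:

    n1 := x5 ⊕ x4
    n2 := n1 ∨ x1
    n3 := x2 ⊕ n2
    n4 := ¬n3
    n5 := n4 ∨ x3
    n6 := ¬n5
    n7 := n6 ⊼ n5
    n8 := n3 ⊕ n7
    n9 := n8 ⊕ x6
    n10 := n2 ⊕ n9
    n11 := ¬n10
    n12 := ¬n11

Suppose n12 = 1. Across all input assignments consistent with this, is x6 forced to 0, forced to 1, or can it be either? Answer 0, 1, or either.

either

Both values of x6 occur among assignments with n12 = 1:
  x6=0: x1=0, x2=0, x3=0, x4=0, x5=0, x6=0
  x6=1: x1=0, x2=1, x3=0, x4=0, x5=0, x6=1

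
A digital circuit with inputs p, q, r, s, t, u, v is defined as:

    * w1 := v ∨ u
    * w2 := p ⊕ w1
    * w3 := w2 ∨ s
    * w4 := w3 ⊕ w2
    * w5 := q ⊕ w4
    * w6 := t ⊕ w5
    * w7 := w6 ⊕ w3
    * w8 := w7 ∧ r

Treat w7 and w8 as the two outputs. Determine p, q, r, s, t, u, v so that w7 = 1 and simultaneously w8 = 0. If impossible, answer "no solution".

p=1, q=0, r=0, s=1, t=1, u=1, v=1

Check with p=1, q=0, r=0, s=1, t=1, u=1, v=1:
w1 = v ∨ u = 1 ∨ 1 = 1
w2 = p ⊕ w1 = 1 ⊕ 1 = 0
w3 = w2 ∨ s = 0 ∨ 1 = 1
w4 = w3 ⊕ w2 = 1 ⊕ 0 = 1
w5 = q ⊕ w4 = 0 ⊕ 1 = 1
w6 = t ⊕ w5 = 1 ⊕ 1 = 0
w7 = w6 ⊕ w3 = 0 ⊕ 1 = 1
w8 = w7 ∧ r = 1 ∧ 0 = 0
So w7 = 1 and w8 = 0.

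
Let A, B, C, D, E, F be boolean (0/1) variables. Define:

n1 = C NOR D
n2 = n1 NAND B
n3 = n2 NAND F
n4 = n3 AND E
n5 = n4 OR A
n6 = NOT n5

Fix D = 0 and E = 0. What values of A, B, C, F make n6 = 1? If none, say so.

A=0, B=0, C=1, F=1

Check with D = 0 and E = 0 and A=0, B=0, C=1, F=1:
n1 = C NOR D = 1 NOR 0 = 0
n2 = n1 NAND B = 0 NAND 0 = 1
n3 = n2 NAND F = 1 NAND 1 = 0
n4 = n3 AND E = 0 AND 0 = 0
n5 = n4 OR A = 0 OR 0 = 0
n6 = NOT n5 = NOT 0 = 1
So n6 = 1.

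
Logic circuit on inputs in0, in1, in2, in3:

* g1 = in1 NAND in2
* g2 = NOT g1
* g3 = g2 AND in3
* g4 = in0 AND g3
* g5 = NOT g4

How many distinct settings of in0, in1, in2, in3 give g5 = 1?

g5 = NOT g4 must be 1, so g4 = 0.
Enumerating the 16 input combinations, 15 give g5 = 1 and 1 give g5 = 0.

15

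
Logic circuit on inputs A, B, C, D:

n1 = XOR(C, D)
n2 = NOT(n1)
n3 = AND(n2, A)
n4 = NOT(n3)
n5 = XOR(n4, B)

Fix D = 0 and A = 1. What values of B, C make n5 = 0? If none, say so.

Check with D = 0 and A = 1 and B=0, C=0:
n1 = XOR(C, D) = XOR(0, 0) = 0
n2 = NOT(n1) = NOT 0 = 1
n3 = AND(n2, A) = AND(1, 1) = 1
n4 = NOT(n3) = NOT 1 = 0
n5 = XOR(n4, B) = XOR(0, 0) = 0
So n5 = 0.

B=0, C=0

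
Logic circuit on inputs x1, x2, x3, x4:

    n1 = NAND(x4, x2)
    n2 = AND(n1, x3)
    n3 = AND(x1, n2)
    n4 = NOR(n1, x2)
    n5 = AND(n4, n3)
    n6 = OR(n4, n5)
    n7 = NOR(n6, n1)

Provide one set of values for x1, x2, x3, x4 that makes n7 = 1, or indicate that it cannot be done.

x1=0, x2=1, x3=0, x4=1

n7 = NOR(n6, n1) must be 1, so both n6 = 0 and n1 = 0.
n6 = OR(n4, n5) must be 0, so both n4 = 0 and n5 = 0.
n1 = NAND(x4, x2) must be 0, so both x4 = 1 and x2 = 1.
Check with x1=0, x2=1, x3=0, x4=1:
n1 = NAND(x4, x2) = NAND(1, 1) = 0
n2 = AND(n1, x3) = AND(0, 0) = 0
n3 = AND(x1, n2) = AND(0, 0) = 0
n4 = NOR(n1, x2) = NOR(0, 1) = 0
n5 = AND(n4, n3) = AND(0, 0) = 0
n6 = OR(n4, n5) = OR(0, 0) = 0
n7 = NOR(n6, n1) = NOR(0, 0) = 1
So n7 = 1 as required.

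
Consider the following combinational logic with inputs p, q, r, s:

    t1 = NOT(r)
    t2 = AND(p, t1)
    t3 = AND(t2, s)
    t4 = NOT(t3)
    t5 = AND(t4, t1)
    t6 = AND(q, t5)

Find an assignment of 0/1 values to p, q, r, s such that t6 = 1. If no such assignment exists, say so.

p=0, q=1, r=0, s=0

Check with p=0, q=1, r=0, s=0:
t1 = NOT(r) = NOT 0 = 1
t2 = AND(p, t1) = AND(0, 1) = 0
t3 = AND(t2, s) = AND(0, 0) = 0
t4 = NOT(t3) = NOT 0 = 1
t5 = AND(t4, t1) = AND(1, 1) = 1
t6 = AND(q, t5) = AND(1, 1) = 1
So t6 = 1 as required.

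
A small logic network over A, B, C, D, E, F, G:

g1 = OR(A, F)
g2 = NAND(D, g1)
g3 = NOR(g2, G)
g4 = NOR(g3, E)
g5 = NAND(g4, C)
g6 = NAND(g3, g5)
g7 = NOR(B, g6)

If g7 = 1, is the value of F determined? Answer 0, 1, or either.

Both values of F occur among assignments with g7 = 1:
  F=0: A=1, B=0, C=0, D=1, E=0, F=0, G=0
  F=1: A=0, B=0, C=0, D=1, E=0, F=1, G=0

either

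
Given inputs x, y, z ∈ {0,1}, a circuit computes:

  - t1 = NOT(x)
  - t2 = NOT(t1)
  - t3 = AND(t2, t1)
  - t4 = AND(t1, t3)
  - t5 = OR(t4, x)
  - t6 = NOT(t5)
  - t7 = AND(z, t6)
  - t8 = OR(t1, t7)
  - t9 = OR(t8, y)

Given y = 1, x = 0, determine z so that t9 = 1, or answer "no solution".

z=1

t9 = OR(t8, y) must be 1, so at least one of t8, y is 1.
Check with y = 1, x = 0 and z=1:
t1 = NOT(x) = NOT 0 = 1
t2 = NOT(t1) = NOT 1 = 0
t3 = AND(t2, t1) = AND(0, 1) = 0
t4 = AND(t1, t3) = AND(1, 0) = 0
t5 = OR(t4, x) = OR(0, 0) = 0
t6 = NOT(t5) = NOT 0 = 1
t7 = AND(z, t6) = AND(1, 1) = 1
t8 = OR(t1, t7) = OR(1, 1) = 1
t9 = OR(t8, y) = OR(1, 1) = 1
So t9 = 1.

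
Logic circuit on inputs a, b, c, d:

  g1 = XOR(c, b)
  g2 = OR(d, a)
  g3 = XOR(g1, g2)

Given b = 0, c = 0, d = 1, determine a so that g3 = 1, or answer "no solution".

g3 = XOR(g1, g2) must be 1, so g1 and g2 differ.
Check with b = 0, c = 0, d = 1 and a=1:
g1 = XOR(c, b) = XOR(0, 0) = 0
g2 = OR(d, a) = OR(1, 1) = 1
g3 = XOR(g1, g2) = XOR(0, 1) = 1
So g3 = 1.

a=1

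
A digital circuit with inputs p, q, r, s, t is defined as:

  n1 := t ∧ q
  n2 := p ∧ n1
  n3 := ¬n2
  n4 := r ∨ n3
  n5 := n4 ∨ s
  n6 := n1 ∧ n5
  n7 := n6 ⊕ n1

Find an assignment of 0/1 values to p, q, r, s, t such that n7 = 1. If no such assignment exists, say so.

n7 = n6 ⊕ n1 must be 1, so n6 and n1 differ.
Check with p=1 q=1 r=0 s=0 t=1:
n1 = t ∧ q = 1 ∧ 1 = 1
n2 = p ∧ n1 = 1 ∧ 1 = 1
n3 = ¬n2 = ¬1 = 0
n4 = r ∨ n3 = 0 ∨ 0 = 0
n5 = n4 ∨ s = 0 ∨ 0 = 0
n6 = n1 ∧ n5 = 1 ∧ 0 = 0
n7 = n6 ⊕ n1 = 0 ⊕ 1 = 1
So n7 = 1 as required.

p=1 q=1 r=0 s=0 t=1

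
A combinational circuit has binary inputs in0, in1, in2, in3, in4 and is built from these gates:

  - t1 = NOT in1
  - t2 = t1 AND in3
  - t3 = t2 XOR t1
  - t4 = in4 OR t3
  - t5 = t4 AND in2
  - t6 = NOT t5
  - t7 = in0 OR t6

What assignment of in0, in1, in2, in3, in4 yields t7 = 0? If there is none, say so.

Check with in0=0, in1=1, in2=1, in3=1, in4=1:
t1 = NOT in1 = NOT 1 = 0
t2 = t1 AND in3 = 0 AND 1 = 0
t3 = t2 XOR t1 = 0 XOR 0 = 0
t4 = in4 OR t3 = 1 OR 0 = 1
t5 = t4 AND in2 = 1 AND 1 = 1
t6 = NOT t5 = NOT 1 = 0
t7 = in0 OR t6 = 0 OR 0 = 0
So t7 = 0 as required.

in0=0, in1=1, in2=1, in3=1, in4=1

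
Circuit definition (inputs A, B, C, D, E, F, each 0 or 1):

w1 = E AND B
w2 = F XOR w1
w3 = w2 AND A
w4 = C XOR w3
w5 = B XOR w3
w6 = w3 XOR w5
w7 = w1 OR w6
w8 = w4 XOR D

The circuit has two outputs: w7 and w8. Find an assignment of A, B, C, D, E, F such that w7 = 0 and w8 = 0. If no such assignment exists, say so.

A=0, B=0, C=0, D=0, E=1, F=0

Check with A=0, B=0, C=0, D=0, E=1, F=0:
w1 = E AND B = 1 AND 0 = 0
w2 = F XOR w1 = 0 XOR 0 = 0
w3 = w2 AND A = 0 AND 0 = 0
w4 = C XOR w3 = 0 XOR 0 = 0
w5 = B XOR w3 = 0 XOR 0 = 0
w6 = w3 XOR w5 = 0 XOR 0 = 0
w7 = w1 OR w6 = 0 OR 0 = 0
w8 = w4 XOR D = 0 XOR 0 = 0
So w7 = 0 and w8 = 0.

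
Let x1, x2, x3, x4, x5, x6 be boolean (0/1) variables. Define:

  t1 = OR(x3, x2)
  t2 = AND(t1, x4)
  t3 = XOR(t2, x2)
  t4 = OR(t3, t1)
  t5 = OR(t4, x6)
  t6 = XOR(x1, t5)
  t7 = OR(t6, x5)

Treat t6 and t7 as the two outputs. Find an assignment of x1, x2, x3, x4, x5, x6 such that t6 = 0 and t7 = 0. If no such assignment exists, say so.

Check with x1=1 x2=1 x3=0 x4=0 x5=0 x6=1:
t1 = OR(x3, x2) = OR(0, 1) = 1
t2 = AND(t1, x4) = AND(1, 0) = 0
t3 = XOR(t2, x2) = XOR(0, 1) = 1
t4 = OR(t3, t1) = OR(1, 1) = 1
t5 = OR(t4, x6) = OR(1, 1) = 1
t6 = XOR(x1, t5) = XOR(1, 1) = 0
t7 = OR(t6, x5) = OR(0, 0) = 0
So t6 = 0 and t7 = 0.

x1=1 x2=1 x3=0 x4=0 x5=0 x6=1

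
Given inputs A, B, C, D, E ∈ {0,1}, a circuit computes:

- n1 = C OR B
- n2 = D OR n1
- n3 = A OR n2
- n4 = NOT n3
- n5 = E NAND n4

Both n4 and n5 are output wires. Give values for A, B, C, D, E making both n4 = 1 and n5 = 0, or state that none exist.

A=0 B=0 C=0 D=0 E=1

Check with A=0 B=0 C=0 D=0 E=1:
n1 = C OR B = 0 OR 0 = 0
n2 = D OR n1 = 0 OR 0 = 0
n3 = A OR n2 = 0 OR 0 = 0
n4 = NOT n3 = NOT 0 = 1
n5 = E NAND n4 = 1 NAND 1 = 0
So n4 = 1 and n5 = 0.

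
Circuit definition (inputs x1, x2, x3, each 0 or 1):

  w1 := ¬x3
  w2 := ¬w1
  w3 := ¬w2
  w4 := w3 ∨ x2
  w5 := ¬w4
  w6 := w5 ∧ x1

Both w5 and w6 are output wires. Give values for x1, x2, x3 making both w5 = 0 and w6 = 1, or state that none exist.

no solution exists

Across all 8 input combinations, none give both w5 = 0 and w6 = 1.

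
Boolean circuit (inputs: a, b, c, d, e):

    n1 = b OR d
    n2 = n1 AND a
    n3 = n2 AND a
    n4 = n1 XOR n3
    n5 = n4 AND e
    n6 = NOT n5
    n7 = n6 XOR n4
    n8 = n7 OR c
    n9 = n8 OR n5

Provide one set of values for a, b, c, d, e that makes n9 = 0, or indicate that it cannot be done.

a=0, b=1, c=0, d=1, e=0

n9 = n8 OR n5 must be 0, so both n8 = 0 and n5 = 0.
n8 = n7 OR c must be 0, so both n7 = 0 and c = 0.
Check with a=0, b=1, c=0, d=1, e=0:
n1 = b OR d = 1 OR 1 = 1
n2 = n1 AND a = 1 AND 0 = 0
n3 = n2 AND a = 0 AND 0 = 0
n4 = n1 XOR n3 = 1 XOR 0 = 1
n5 = n4 AND e = 1 AND 0 = 0
n6 = NOT n5 = NOT 0 = 1
n7 = n6 XOR n4 = 1 XOR 1 = 0
n8 = n7 OR c = 0 OR 0 = 0
n9 = n8 OR n5 = 0 OR 0 = 0
So n9 = 0 as required.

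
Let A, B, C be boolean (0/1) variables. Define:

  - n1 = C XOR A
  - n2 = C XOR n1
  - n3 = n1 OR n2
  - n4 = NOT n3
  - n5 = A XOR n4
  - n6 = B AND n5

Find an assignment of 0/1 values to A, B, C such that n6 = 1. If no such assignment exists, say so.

A=1, B=1, C=0

n6 = B AND n5 must be 1, so both B = 1 and n5 = 1.
n5 = A XOR n4 must be 1, so A and n4 differ.
Check with A=1, B=1, C=0:
n1 = C XOR A = 0 XOR 1 = 1
n2 = C XOR n1 = 0 XOR 1 = 1
n3 = n1 OR n2 = 1 OR 1 = 1
n4 = NOT n3 = NOT 1 = 0
n5 = A XOR n4 = 1 XOR 0 = 1
n6 = B AND n5 = 1 AND 1 = 1
So n6 = 1 as required.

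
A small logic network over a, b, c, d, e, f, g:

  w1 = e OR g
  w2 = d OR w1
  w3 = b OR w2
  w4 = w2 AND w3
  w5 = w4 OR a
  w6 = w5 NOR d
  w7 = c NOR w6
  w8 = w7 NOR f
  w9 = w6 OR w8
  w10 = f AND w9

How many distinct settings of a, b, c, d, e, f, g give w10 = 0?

w10 = f AND w9 must be 0, so at least one of f, w9 is 0.
Enumerating the 128 input combinations, 124 give w10 = 0 and 4 give w10 = 1.

124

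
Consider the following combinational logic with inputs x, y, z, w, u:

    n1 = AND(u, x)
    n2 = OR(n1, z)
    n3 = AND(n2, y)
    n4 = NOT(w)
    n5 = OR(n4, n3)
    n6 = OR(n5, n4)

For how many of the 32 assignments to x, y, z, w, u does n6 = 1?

21

n6 = OR(n5, n4) must be 1, so at least one of n5, n4 is 1.
Enumerating the 32 input combinations, 21 give n6 = 1 and 11 give n6 = 0.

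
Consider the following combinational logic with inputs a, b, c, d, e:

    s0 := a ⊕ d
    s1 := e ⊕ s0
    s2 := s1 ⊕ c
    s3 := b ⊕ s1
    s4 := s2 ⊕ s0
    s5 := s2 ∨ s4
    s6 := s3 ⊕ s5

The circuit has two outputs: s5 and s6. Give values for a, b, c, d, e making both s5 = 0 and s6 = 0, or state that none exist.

a=1, b=1, c=1, d=1, e=1

Check with a=1, b=1, c=1, d=1, e=1:
s0 = a ⊕ d = 1 ⊕ 1 = 0
s1 = e ⊕ s0 = 1 ⊕ 0 = 1
s2 = s1 ⊕ c = 1 ⊕ 1 = 0
s3 = b ⊕ s1 = 1 ⊕ 1 = 0
s4 = s2 ⊕ s0 = 0 ⊕ 0 = 0
s5 = s2 ∨ s4 = 0 ∨ 0 = 0
s6 = s3 ⊕ s5 = 0 ⊕ 0 = 0
So s5 = 0 and s6 = 0.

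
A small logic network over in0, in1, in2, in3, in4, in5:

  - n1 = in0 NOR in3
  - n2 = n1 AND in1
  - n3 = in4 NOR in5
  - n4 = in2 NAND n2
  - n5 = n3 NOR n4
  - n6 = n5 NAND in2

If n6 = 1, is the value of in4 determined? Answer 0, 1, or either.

Both values of in4 occur among assignments with n6 = 1:
  in4=0: in0=0, in1=0, in2=0, in3=0, in4=0, in5=0
  in4=1: in0=0, in1=0, in2=0, in3=0, in4=1, in5=0

either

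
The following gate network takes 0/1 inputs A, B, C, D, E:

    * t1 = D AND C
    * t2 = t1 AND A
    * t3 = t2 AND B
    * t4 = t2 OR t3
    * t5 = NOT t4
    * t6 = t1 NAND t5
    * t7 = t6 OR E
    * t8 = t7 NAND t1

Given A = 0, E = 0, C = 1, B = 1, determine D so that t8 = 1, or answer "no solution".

t8 = t7 NAND t1 must be 1, so at least one of t7, t1 is 0.
Check with A = 0, E = 0, C = 1, B = 1 and D=0:
t1 = D AND C = 0 AND 1 = 0
t2 = t1 AND A = 0 AND 0 = 0
t3 = t2 AND B = 0 AND 1 = 0
t4 = t2 OR t3 = 0 OR 0 = 0
t5 = NOT t4 = NOT 0 = 1
t6 = t1 NAND t5 = 0 NAND 1 = 1
t7 = t6 OR E = 1 OR 0 = 1
t8 = t7 NAND t1 = 1 NAND 0 = 1
So t8 = 1.

D=0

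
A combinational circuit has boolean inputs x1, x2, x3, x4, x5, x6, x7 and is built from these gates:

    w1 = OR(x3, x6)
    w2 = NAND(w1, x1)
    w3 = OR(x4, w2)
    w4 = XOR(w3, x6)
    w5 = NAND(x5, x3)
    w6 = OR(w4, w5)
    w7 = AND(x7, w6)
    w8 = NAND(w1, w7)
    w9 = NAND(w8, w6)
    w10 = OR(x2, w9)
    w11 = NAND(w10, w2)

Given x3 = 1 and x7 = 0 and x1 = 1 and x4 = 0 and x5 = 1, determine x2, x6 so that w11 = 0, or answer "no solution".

no solution exists

With x3 = 1 and x7 = 0 and x1 = 1 and x4 = 0 and x5 = 1 fixed, none of the 4 settings of x2, x6 give w11 = 0.
For example, with x2=1, x6=1:
w1 = OR(x3, x6) = OR(1, 1) = 1
w2 = NAND(w1, x1) = NAND(1, 1) = 0
w3 = OR(x4, w2) = OR(0, 0) = 0
w4 = XOR(w3, x6) = XOR(0, 1) = 1
w5 = NAND(x5, x3) = NAND(1, 1) = 0
w6 = OR(w4, w5) = OR(1, 0) = 1
w7 = AND(x7, w6) = AND(0, 1) = 0
w8 = NAND(w1, w7) = NAND(1, 0) = 1
w9 = NAND(w8, w6) = NAND(1, 1) = 0
w10 = OR(x2, w9) = OR(1, 0) = 1
w11 = NAND(w10, w2) = NAND(1, 0) = 1
giving w11 = 1 ≠ 0.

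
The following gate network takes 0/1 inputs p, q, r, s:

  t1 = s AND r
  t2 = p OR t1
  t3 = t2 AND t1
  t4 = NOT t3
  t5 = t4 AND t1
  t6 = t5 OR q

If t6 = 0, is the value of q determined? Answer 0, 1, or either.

t6 = t5 OR q must be 0, so both t5 = 0 and q = 0.
Every assignment with t6 = 0 has q = 0; there are 8 such assignment(s).

0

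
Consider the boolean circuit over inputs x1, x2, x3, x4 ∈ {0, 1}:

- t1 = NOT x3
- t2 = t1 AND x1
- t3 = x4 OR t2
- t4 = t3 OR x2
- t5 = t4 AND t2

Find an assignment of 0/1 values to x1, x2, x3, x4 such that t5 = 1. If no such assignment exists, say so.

t5 = t4 AND t2 must be 1, so both t4 = 1 and t2 = 1.
t4 = t3 OR x2 must be 1, so at least one of t3, x2 is 1.
Check with x1=1, x2=1, x3=0, x4=0:
t1 = NOT x3 = NOT 0 = 1
t2 = t1 AND x1 = 1 AND 1 = 1
t3 = x4 OR t2 = 0 OR 1 = 1
t4 = t3 OR x2 = 1 OR 1 = 1
t5 = t4 AND t2 = 1 AND 1 = 1
So t5 = 1 as required.

x1=1, x2=1, x3=0, x4=0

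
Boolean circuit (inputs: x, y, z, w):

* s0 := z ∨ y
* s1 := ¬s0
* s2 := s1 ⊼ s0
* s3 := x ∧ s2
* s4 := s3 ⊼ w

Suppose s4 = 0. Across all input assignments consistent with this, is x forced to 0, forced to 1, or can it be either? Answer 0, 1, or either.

1

s4 = s3 ⊼ w must be 0, so both s3 = 1 and w = 1.
Every assignment with s4 = 0 has x = 1; there are 4 such assignment(s).
  x=1, y=0, z=0, w=1
  x=1, y=0, z=1, w=1
  x=1, y=1, z=0, w=1
  x=1, y=1, z=1, w=1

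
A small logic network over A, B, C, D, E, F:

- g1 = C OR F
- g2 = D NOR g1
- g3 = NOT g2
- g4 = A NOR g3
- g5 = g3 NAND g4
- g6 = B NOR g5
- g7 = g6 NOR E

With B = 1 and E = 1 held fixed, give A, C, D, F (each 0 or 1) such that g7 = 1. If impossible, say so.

With B = 1 and E = 1 fixed, none of the 16 settings of A, C, D, F give g7 = 1.
For example, with A=0, C=1, D=0, F=0:
g1 = C OR F = 1 OR 0 = 1
g2 = D NOR g1 = 0 NOR 1 = 0
g3 = NOT g2 = NOT 0 = 1
g4 = A NOR g3 = 0 NOR 1 = 0
g5 = g3 NAND g4 = 1 NAND 0 = 1
g6 = B NOR g5 = 1 NOR 1 = 0
g7 = g6 NOR E = 0 NOR 1 = 0
giving g7 = 0 ≠ 1.

no solution exists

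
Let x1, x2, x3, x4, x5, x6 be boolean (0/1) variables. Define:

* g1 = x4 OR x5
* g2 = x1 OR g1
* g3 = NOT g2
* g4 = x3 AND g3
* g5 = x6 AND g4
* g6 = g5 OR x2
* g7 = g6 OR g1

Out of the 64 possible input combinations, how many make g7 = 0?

7

g7 = g6 OR g1 must be 0, so both g6 = 0 and g1 = 0.
g6 = g5 OR x2 must be 0, so both g5 = 0 and x2 = 0.
g1 = x4 OR x5 must be 0, so both x4 = 0 and x5 = 0.
Enumerating the 64 input combinations, 7 give g7 = 0 and 57 give g7 = 1.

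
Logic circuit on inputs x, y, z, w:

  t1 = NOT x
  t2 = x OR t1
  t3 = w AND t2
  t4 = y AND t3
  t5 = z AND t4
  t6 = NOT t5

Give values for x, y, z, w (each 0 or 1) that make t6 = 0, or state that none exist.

x=1 y=1 z=1 w=1

t6 = NOT t5 must be 0, so t5 = 1.
t5 = z AND t4 must be 1, so both z = 1 and t4 = 1.
t4 = y AND t3 must be 1, so both y = 1 and t3 = 1.
Check with x=1 y=1 z=1 w=1:
t1 = NOT x = NOT 1 = 0
t2 = x OR t1 = 1 OR 0 = 1
t3 = w AND t2 = 1 AND 1 = 1
t4 = y AND t3 = 1 AND 1 = 1
t5 = z AND t4 = 1 AND 1 = 1
t6 = NOT t5 = NOT 1 = 0
So t6 = 0 as required.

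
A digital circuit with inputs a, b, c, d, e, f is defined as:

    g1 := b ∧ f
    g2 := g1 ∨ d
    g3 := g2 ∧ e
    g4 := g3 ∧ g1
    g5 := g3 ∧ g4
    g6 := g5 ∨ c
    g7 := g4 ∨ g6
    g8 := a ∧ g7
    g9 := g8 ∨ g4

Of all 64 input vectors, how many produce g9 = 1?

g9 = g8 ∨ g4 must be 1, so at least one of g8, g4 is 1.
Enumerating the 64 input combinations, 22 give g9 = 1 and 42 give g9 = 0.

22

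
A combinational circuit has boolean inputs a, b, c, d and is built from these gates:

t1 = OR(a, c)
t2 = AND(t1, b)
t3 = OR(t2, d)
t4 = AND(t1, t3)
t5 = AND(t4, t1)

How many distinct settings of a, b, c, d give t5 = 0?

t5 = AND(t4, t1) must be 0, so at least one of t4, t1 is 0.
Enumerating the 16 input combinations, 7 give t5 = 0 and 9 give t5 = 1.

7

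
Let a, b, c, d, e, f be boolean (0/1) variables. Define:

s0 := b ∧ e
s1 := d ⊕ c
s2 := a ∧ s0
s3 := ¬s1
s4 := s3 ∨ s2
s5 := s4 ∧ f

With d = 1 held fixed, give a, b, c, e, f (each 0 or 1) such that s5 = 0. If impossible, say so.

a=0, b=0, c=0, e=0, f=0

Check with d = 1 and a=0, b=0, c=0, e=0, f=0:
s0 = b ∧ e = 0 ∧ 0 = 0
s1 = d ⊕ c = 1 ⊕ 0 = 1
s2 = a ∧ s0 = 0 ∧ 0 = 0
s3 = ¬s1 = ¬1 = 0
s4 = s3 ∨ s2 = 0 ∨ 0 = 0
s5 = s4 ∧ f = 0 ∧ 0 = 0
So s5 = 0.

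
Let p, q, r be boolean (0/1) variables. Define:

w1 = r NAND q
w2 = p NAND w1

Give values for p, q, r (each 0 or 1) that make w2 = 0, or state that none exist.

p=1 q=0 r=1

w2 = p NAND w1 must be 0, so both p = 1 and w1 = 1.
w1 = r NAND q must be 1, so at least one of r, q is 0.
Check with p=1 q=0 r=1:
w1 = r NAND q = 1 NAND 0 = 1
w2 = p NAND w1 = 1 NAND 1 = 0
So w2 = 0 as required.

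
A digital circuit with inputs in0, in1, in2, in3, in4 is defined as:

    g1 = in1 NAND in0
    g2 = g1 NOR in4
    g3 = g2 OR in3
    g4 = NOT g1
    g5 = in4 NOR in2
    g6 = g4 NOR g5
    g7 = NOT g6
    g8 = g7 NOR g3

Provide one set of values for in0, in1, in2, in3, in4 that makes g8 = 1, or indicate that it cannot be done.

g8 = g7 NOR g3 must be 1, so both g7 = 0 and g3 = 0.
Check with in0=0, in1=0, in2=1, in3=0, in4=0:
g1 = in1 NAND in0 = 0 NAND 0 = 1
g2 = g1 NOR in4 = 1 NOR 0 = 0
g3 = g2 OR in3 = 0 OR 0 = 0
g4 = NOT g1 = NOT 1 = 0
g5 = in4 NOR in2 = 0 NOR 1 = 0
g6 = g4 NOR g5 = 0 NOR 0 = 1
g7 = NOT g6 = NOT 1 = 0
g8 = g7 NOR g3 = 0 NOR 0 = 1
So g8 = 1 as required.

in0=0, in1=0, in2=1, in3=0, in4=0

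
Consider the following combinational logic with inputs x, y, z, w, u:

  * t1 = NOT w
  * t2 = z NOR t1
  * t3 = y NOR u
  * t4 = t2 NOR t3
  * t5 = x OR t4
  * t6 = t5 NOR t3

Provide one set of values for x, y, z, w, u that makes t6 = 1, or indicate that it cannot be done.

t6 = t5 NOR t3 must be 1, so both t5 = 0 and t3 = 0.
t5 = x OR t4 must be 0, so both x = 0 and t4 = 0.
t3 = y NOR u must be 0, so at least one of y, u is 1.
Check with x=0 y=1 z=0 w=1 u=1:
t1 = NOT w = NOT 1 = 0
t2 = z NOR t1 = 0 NOR 0 = 1
t3 = y NOR u = 1 NOR 1 = 0
t4 = t2 NOR t3 = 1 NOR 0 = 0
t5 = x OR t4 = 0 OR 0 = 0
t6 = t5 NOR t3 = 0 NOR 0 = 1
So t6 = 1 as required.

x=0 y=1 z=0 w=1 u=1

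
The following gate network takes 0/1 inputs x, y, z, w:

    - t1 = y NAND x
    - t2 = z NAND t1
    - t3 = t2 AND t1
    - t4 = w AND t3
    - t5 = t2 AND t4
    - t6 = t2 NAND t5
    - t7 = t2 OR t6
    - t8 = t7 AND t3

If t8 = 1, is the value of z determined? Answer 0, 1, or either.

0

t8 = t7 AND t3 must be 1, so both t7 = 1 and t3 = 1.
t7 = t2 OR t6 must be 1, so at least one of t2, t6 is 1.
t3 = t2 AND t1 must be 1, so both t2 = 1 and t1 = 1.
Every assignment with t8 = 1 has z = 0; there are 6 such assignment(s).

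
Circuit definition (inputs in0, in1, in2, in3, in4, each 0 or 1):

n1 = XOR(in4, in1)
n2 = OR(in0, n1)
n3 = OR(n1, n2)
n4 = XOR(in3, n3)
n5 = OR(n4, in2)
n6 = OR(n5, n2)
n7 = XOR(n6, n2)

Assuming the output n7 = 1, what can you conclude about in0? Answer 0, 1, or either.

0

n7 = XOR(n6, n2) must be 1, so n6 and n2 differ.
Every assignment with n7 = 1 has in0 = 0; there are 6 such assignment(s).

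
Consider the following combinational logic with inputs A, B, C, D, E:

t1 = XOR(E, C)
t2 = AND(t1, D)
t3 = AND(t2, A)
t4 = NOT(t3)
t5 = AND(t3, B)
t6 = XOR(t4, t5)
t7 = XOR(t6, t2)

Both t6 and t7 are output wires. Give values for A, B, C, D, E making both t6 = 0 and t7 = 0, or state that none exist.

no solution exists

Across all 32 input combinations, none give both t6 = 0 and t7 = 0.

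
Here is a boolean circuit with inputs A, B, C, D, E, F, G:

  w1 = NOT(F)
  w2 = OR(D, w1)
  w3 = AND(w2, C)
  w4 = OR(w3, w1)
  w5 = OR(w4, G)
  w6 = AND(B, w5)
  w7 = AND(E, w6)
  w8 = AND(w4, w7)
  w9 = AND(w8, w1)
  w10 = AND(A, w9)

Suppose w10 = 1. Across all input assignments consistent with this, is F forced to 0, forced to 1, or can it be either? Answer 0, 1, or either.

w10 = AND(A, w9) must be 1, so both A = 1 and w9 = 1.
w9 = AND(w8, w1) must be 1, so both w8 = 1 and w1 = 1.
w8 = AND(w4, w7) must be 1, so both w4 = 1 and w7 = 1.
Every assignment with w10 = 1 has F = 0; there are 8 such assignment(s).

0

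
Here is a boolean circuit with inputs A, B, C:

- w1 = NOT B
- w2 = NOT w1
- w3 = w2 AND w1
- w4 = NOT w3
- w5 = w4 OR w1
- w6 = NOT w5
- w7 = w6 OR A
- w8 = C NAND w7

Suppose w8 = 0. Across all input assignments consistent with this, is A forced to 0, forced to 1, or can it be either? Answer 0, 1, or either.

w8 = C NAND w7 must be 0, so both C = 1 and w7 = 1.
w7 = w6 OR A must be 1, so at least one of w6, A is 1.
Every assignment with w8 = 0 has A = 1; there are 2 such assignment(s).
  A=1, B=0, C=1
  A=1, B=1, C=1

1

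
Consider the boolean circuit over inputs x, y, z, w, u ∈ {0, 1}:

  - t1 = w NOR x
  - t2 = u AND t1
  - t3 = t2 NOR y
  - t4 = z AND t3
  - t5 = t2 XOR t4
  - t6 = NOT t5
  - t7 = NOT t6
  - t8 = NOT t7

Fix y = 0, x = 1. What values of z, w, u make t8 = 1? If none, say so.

z=0, w=1, u=1

Check with y = 0, x = 1 and z=0, w=1, u=1:
t1 = w NOR x = 1 NOR 1 = 0
t2 = u AND t1 = 1 AND 0 = 0
t3 = t2 NOR y = 0 NOR 0 = 1
t4 = z AND t3 = 0 AND 1 = 0
t5 = t2 XOR t4 = 0 XOR 0 = 0
t6 = NOT t5 = NOT 0 = 1
t7 = NOT t6 = NOT 1 = 0
t8 = NOT t7 = NOT 0 = 1
So t8 = 1.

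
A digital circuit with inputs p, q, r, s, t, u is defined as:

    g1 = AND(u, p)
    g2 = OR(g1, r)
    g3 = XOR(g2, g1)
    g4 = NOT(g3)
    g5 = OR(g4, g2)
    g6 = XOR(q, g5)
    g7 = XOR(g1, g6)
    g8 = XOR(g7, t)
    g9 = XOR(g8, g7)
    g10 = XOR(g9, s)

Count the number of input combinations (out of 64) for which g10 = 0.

32

g10 = XOR(g9, s) must be 0, so g9 and s are equal.
Enumerating the 64 input combinations, 32 give g10 = 0 and 32 give g10 = 1.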